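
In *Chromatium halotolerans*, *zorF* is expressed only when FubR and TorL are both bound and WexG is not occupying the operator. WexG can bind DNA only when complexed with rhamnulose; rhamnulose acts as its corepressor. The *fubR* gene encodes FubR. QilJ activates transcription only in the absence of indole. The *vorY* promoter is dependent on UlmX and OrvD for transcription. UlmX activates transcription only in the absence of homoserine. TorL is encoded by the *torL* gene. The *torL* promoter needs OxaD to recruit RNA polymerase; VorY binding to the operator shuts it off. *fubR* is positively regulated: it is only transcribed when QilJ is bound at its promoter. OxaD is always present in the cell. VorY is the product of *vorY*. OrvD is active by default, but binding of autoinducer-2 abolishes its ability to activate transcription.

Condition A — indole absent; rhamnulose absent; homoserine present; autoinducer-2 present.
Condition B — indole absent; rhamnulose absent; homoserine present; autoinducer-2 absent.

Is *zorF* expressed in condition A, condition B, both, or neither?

Condition A:
Indole is absent, so QilJ is active.
No repressor is bound and QilJ is active, so *fubR* is transcribed.
So FubR is produced and active.
Rhamnulose is absent, so WexG is inactive.
Homoserine is present, so UlmX is inactive.
Autoinducer-2 is present, so OrvD is inactive.
Required activator UlmX is absent, so *vorY* is not transcribed.
So VorY is not produced.
OxaD is produced constitutively and is active.
No repressor is bound and OxaD is active, so *torL* is transcribed.
So TorL is produced and active.
No repressor is bound and FubR and TorL are active, so *zorF* is transcribed.
→ *zorF* is ON in A.
Condition B:
Indole is absent, so QilJ is active.
No repressor is bound and QilJ is active, so *fubR* is transcribed.
So FubR is produced and active.
Rhamnulose is absent, so WexG is inactive.
Homoserine is present, so UlmX is inactive.
Autoinducer-2 is absent, so OrvD is active.
Required activator UlmX is absent, so *vorY* is not transcribed.
So VorY is not produced.
OxaD is produced constitutively and is active.
No repressor is bound and OxaD is active, so *torL* is transcribed.
So TorL is produced and active.
No repressor is bound and FubR and TorL are active, so *zorF* is transcribed.
→ *zorF* is ON in B.

both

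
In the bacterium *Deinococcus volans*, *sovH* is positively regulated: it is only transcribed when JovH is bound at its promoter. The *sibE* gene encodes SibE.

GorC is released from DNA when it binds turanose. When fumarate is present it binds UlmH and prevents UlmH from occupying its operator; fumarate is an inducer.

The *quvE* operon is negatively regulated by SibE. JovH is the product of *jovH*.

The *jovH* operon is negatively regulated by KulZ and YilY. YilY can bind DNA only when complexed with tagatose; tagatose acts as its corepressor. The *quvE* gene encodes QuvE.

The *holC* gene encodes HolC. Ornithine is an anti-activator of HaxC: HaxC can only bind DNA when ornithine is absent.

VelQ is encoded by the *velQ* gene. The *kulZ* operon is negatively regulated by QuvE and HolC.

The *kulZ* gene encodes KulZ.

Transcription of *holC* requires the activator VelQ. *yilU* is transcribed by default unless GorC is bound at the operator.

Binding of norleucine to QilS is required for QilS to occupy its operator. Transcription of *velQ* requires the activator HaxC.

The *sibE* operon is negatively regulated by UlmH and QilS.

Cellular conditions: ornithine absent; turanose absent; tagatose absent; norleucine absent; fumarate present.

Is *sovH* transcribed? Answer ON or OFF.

Fumarate is present, so UlmH is inactive.
Norleucine is absent, so QilS is inactive.
With no repressor bound, *sibE* is transcribed.
So SibE is produced and active.
With repressor SibE bound, *quvE* is not transcribed.
So QuvE is not produced.
Ornithine is absent, so HaxC is active.
No repressor is bound and HaxC is active, so *velQ* is transcribed.
So VelQ is produced and active.
No repressor is bound and VelQ is active, so *holC* is transcribed.
So HolC is produced and active.
With repressor HolC bound, *kulZ* is not transcribed.
So KulZ is not produced.
Tagatose is absent, so YilY is inactive.
With no repressor bound, *jovH* is transcribed.
So JovH is produced and active.
No repressor is bound and JovH is active, so *sovH* is transcribed.

ON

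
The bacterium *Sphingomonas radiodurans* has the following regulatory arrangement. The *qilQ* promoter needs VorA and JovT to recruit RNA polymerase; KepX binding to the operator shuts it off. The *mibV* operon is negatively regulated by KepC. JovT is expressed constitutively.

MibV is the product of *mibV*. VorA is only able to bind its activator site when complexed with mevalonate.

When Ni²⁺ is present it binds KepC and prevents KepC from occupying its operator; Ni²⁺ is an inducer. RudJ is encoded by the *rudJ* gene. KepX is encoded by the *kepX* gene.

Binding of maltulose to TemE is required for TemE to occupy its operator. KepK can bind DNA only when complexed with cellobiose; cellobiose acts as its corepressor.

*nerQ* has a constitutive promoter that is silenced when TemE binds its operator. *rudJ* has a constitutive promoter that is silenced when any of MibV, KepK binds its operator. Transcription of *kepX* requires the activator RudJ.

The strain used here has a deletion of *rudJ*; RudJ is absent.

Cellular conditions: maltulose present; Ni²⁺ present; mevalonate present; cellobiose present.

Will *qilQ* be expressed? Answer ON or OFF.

ON

RudJ is non-functional in this strain, so it has no effect.
Required activator RudJ is absent, so *kepX* is not transcribed.
So KepX is not produced.
Mevalonate is present, so VorA is active.
JovT is produced constitutively and is active.
No repressor is bound and VorA and JovT are active, so *qilQ* is transcribed.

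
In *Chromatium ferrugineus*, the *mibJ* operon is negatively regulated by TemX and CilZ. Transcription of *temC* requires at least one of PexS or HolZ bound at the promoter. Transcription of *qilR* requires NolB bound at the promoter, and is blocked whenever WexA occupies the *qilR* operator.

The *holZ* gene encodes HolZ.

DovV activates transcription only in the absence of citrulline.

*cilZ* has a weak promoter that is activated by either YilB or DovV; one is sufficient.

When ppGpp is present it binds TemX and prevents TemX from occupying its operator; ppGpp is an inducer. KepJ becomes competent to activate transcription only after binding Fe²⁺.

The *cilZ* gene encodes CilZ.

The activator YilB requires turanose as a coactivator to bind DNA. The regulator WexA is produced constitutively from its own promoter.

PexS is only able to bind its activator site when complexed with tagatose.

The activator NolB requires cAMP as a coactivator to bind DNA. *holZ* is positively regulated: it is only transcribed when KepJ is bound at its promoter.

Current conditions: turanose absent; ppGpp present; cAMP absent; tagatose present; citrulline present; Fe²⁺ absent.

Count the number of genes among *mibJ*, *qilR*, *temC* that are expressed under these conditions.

ppGpp is present, so TemX is inactive.
Turanose is absent, so YilB is inactive.
Citrulline is present, so DovV is inactive.
No activator is available at the *cilZ* promoter, so *cilZ* is not transcribed.
So CilZ is not produced.
With no repressor bound, *mibJ* is transcribed.
→ *mibJ* is ON.
WexA is produced constitutively and is active.
cAMP is absent, so NolB is inactive.
With repressor WexA bound, *qilR* is not transcribed.
→ *qilR* is OFF.
Tagatose is present, so PexS is active.
Fe²⁺ is absent, so KepJ is inactive.
Required activator KepJ is absent, so *holZ* is not transcribed.
So HolZ is not produced.
Activator PexS is present, so *temC* is transcribed.
→ *temC* is ON.
2 of the 3 genes are transcribed.

2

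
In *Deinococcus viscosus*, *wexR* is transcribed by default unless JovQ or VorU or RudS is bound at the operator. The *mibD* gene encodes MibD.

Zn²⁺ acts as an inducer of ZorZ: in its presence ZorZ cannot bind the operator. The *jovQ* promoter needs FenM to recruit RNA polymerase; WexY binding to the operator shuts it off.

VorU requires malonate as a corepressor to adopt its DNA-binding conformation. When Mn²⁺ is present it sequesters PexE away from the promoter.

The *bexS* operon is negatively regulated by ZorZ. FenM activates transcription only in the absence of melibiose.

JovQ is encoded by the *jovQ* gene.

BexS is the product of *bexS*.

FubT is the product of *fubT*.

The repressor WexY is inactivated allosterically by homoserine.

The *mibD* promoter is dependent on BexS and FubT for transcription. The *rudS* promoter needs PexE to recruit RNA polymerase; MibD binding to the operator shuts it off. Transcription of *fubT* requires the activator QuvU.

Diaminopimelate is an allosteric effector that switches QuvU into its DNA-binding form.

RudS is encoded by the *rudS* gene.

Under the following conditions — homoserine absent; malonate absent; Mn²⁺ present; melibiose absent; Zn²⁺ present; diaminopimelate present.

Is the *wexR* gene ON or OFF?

ON

Homoserine is absent, so WexY is active.
Melibiose is absent, so FenM is active.
With repressor WexY bound, *jovQ* is not transcribed.
So JovQ is not produced.
Malonate is absent, so VorU is inactive.
Mn²⁺ is present, so PexE is inactive.
Zn²⁺ is present, so ZorZ is inactive.
With no repressor bound, *bexS* is transcribed.
So BexS is produced and active.
Diaminopimelate is present, so QuvU is active.
No repressor is bound and QuvU is active, so *fubT* is transcribed.
So FubT is produced and active.
No repressor is bound and BexS and FubT are active, so *mibD* is transcribed.
So MibD is produced and active.
With repressor MibD bound, *rudS* is not transcribed.
So RudS is not produced.
With no repressor bound, *wexR* is transcribed.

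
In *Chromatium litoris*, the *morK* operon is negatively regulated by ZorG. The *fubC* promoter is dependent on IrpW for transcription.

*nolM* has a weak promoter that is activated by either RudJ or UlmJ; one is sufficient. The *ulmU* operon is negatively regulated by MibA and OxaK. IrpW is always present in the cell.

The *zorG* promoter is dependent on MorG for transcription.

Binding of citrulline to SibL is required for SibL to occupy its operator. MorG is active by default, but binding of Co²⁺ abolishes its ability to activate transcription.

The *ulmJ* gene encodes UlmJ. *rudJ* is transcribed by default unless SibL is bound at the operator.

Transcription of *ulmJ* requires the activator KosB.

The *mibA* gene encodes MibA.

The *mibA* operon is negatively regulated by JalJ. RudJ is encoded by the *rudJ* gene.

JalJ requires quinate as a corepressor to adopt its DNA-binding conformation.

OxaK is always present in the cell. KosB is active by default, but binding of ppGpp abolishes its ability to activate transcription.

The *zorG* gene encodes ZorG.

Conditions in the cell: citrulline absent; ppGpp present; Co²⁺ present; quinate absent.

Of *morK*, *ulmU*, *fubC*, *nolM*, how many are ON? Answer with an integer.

Co²⁺ is present, so MorG is inactive.
Required activator MorG is absent, so *zorG* is not transcribed.
So ZorG is not produced.
With no repressor bound, *morK* is transcribed.
→ *morK* is ON.
Quinate is absent, so JalJ is inactive.
With no repressor bound, *mibA* is transcribed.
So MibA is produced and active.
OxaK is produced constitutively and is active.
With repressor MibA bound, *ulmU* is not transcribed.
→ *ulmU* is OFF.
IrpW is produced constitutively and is active.
No repressor is bound and IrpW is active, so *fubC* is transcribed.
→ *fubC* is ON.
Citrulline is absent, so SibL is inactive.
With no repressor bound, *rudJ* is transcribed.
So RudJ is produced and active.
ppGpp is present, so KosB is inactive.
Required activator KosB is absent, so *ulmJ* is not transcribed.
So UlmJ is not produced.
Activator RudJ is present, so *nolM* is transcribed.
→ *nolM* is ON.
3 of the 4 genes are transcribed.

3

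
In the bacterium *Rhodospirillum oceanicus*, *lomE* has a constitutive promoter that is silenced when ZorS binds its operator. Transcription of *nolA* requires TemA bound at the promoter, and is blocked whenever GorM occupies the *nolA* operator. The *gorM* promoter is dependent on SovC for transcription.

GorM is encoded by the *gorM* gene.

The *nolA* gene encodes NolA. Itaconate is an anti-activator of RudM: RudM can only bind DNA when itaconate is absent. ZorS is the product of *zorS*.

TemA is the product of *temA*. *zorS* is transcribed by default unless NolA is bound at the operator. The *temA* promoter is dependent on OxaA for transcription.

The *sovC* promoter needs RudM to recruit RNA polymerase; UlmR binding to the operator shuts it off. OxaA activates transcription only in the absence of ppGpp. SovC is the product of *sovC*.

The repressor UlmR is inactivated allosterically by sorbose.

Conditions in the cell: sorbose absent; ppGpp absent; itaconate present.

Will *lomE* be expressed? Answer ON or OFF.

ON

Sorbose is absent, so UlmR is active.
Itaconate is present, so RudM is inactive.
With repressor UlmR bound, *sovC* is not transcribed.
So SovC is not produced.
Required activator SovC is absent, so *gorM* is not transcribed.
So GorM is not produced.
ppGpp is absent, so OxaA is active.
No repressor is bound and OxaA is active, so *temA* is transcribed.
So TemA is produced and active.
No repressor is bound and TemA is active, so *nolA* is transcribed.
So NolA is produced and active.
With repressor NolA bound, *zorS* is not transcribed.
So ZorS is not produced.
With no repressor bound, *lomE* is transcribed.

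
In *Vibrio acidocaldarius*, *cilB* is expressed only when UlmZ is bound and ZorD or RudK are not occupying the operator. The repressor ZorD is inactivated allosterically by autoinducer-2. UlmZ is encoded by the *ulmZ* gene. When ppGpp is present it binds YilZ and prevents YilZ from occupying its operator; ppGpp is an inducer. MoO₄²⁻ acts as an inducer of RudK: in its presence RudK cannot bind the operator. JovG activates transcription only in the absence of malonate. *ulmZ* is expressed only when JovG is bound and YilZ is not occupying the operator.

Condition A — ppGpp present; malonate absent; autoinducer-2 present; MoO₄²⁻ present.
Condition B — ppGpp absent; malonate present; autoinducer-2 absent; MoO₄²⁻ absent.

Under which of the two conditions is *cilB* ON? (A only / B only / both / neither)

A only

Condition A:
ppGpp is present, so YilZ is inactive.
Malonate is absent, so JovG is active.
No repressor is bound and JovG is active, so *ulmZ* is transcribed.
So UlmZ is produced and active.
Autoinducer-2 is present, so ZorD is inactive.
MoO₄²⁻ is present, so RudK is inactive.
No repressor is bound and UlmZ is active, so *cilB* is transcribed.
→ *cilB* is ON in A.
Condition B:
ppGpp is absent, so YilZ is active.
Malonate is present, so JovG is inactive.
With repressor YilZ bound, *ulmZ* is not transcribed.
So UlmZ is not produced.
Autoinducer-2 is absent, so ZorD is active.
MoO₄²⁻ is absent, so RudK is active.
With repressor ZorD bound, *cilB* is not transcribed.
→ *cilB* is OFF in B.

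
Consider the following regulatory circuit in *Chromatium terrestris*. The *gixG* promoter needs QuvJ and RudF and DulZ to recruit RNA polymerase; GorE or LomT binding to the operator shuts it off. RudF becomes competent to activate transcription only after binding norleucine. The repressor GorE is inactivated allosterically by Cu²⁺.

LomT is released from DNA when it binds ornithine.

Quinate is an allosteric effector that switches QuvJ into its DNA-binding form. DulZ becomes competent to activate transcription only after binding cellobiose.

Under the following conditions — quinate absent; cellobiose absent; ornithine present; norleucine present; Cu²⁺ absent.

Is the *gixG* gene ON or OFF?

Cu²⁺ is absent, so GorE is active.
Quinate is absent, so QuvJ is inactive.
Norleucine is present, so RudF is active.
Ornithine is present, so LomT is inactive.
Cellobiose is absent, so DulZ is inactive.
With repressor GorE bound, *gixG* is not transcribed.

OFF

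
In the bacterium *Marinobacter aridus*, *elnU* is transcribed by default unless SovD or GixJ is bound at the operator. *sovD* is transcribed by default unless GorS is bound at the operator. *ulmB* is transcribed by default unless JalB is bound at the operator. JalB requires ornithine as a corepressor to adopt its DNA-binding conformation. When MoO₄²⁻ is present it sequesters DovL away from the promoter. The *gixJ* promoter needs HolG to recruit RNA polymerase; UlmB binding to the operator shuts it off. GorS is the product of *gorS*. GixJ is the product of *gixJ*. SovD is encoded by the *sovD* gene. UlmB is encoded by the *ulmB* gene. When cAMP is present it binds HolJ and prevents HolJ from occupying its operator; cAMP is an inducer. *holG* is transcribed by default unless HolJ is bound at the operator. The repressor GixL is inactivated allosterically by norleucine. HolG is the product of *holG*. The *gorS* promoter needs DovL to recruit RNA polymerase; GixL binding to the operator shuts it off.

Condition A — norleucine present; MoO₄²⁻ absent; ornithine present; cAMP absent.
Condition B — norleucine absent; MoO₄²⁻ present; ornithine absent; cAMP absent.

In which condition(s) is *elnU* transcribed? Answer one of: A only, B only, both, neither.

Condition A:
Norleucine is present, so GixL is inactive.
MoO₄²⁻ is absent, so DovL is active.
No repressor is bound and DovL is active, so *gorS* is transcribed.
So GorS is produced and active.
With repressor GorS bound, *sovD* is not transcribed.
So SovD is not produced.
Ornithine is present, so JalB is active.
With repressor JalB bound, *ulmB* is not transcribed.
So UlmB is not produced.
cAMP is absent, so HolJ is active.
With repressor HolJ bound, *holG* is not transcribed.
So HolG is not produced.
Required activator HolG is absent, so *gixJ* is not transcribed.
So GixJ is not produced.
With no repressor bound, *elnU* is transcribed.
→ *elnU* is ON in A.
Condition B:
Norleucine is absent, so GixL is active.
MoO₄²⁻ is present, so DovL is inactive.
With repressor GixL bound, *gorS* is not transcribed.
So GorS is not produced.
With no repressor bound, *sovD* is transcribed.
So SovD is produced and active.
Ornithine is absent, so JalB is inactive.
With no repressor bound, *ulmB* is transcribed.
So UlmB is produced and active.
cAMP is absent, so HolJ is active.
With repressor HolJ bound, *holG* is not transcribed.
So HolG is not produced.
With repressor UlmB bound, *gixJ* is not transcribed.
So GixJ is not produced.
With repressor SovD bound, *elnU* is not transcribed.
→ *elnU* is OFF in B.

A only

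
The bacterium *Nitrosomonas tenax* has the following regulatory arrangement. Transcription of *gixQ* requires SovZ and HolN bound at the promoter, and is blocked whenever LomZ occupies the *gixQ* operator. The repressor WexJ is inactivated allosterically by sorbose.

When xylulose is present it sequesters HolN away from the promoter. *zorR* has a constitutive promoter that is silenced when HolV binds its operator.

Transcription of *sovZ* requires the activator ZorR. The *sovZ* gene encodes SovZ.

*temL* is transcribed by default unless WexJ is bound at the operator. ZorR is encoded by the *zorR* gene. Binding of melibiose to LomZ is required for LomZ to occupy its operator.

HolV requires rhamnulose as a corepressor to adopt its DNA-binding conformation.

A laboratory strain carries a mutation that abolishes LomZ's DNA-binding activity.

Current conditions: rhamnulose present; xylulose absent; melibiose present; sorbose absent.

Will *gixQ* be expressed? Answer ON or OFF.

LomZ is non-functional in this strain, so it has no effect.
Rhamnulose is present, so HolV is active.
With repressor HolV bound, *zorR* is not transcribed.
So ZorR is not produced.
Required activator ZorR is absent, so *sovZ* is not transcribed.
So SovZ is not produced.
Xylulose is absent, so HolN is active.
Required activator SovZ is absent, so *gixQ* is not transcribed.

OFF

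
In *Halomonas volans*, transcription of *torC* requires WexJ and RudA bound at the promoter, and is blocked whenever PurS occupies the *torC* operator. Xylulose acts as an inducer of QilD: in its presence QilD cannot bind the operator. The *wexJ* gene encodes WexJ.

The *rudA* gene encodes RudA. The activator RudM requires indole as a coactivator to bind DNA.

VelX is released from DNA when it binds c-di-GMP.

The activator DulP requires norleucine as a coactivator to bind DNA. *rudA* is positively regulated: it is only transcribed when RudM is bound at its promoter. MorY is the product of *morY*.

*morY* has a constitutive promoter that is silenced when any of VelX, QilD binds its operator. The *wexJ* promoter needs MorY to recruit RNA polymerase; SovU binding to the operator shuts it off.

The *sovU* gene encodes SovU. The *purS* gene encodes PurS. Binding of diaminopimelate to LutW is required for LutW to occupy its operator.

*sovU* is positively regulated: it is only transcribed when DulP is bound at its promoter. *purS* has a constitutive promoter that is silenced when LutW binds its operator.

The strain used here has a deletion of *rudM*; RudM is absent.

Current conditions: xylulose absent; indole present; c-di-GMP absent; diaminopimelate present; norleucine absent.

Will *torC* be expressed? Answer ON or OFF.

OFF

Norleucine is absent, so DulP is inactive.
Required activator DulP is absent, so *sovU* is not transcribed.
So SovU is not produced.
c-di-GMP is absent, so VelX is active.
Xylulose is absent, so QilD is active.
With repressor VelX bound, *morY* is not transcribed.
So MorY is not produced.
Required activator MorY is absent, so *wexJ* is not transcribed.
So WexJ is not produced.
RudM is non-functional in this strain, so it has no effect.
Required activator RudM is absent, so *rudA* is not transcribed.
So RudA is not produced.
Diaminopimelate is present, so LutW is active.
With repressor LutW bound, *purS* is not transcribed.
So PurS is not produced.
Required activator WexJ is absent, so *torC* is not transcribed.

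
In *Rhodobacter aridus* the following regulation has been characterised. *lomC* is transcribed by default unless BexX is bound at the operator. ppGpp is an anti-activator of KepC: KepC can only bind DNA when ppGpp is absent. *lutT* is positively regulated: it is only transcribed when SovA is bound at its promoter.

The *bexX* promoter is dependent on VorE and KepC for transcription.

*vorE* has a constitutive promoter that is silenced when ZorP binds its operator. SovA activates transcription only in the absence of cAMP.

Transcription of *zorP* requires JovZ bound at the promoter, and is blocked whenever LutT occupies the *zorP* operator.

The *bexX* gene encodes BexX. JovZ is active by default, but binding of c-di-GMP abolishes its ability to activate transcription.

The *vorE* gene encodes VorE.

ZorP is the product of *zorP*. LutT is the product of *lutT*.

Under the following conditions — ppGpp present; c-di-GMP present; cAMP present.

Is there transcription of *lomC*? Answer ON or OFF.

ON

cAMP is present, so SovA is inactive.
Required activator SovA is absent, so *lutT* is not transcribed.
So LutT is not produced.
c-di-GMP is present, so JovZ is inactive.
Required activator JovZ is absent, so *zorP* is not transcribed.
So ZorP is not produced.
With no repressor bound, *vorE* is transcribed.
So VorE is produced and active.
ppGpp is present, so KepC is inactive.
Required activator KepC is absent, so *bexX* is not transcribed.
So BexX is not produced.
With no repressor bound, *lomC* is transcribed.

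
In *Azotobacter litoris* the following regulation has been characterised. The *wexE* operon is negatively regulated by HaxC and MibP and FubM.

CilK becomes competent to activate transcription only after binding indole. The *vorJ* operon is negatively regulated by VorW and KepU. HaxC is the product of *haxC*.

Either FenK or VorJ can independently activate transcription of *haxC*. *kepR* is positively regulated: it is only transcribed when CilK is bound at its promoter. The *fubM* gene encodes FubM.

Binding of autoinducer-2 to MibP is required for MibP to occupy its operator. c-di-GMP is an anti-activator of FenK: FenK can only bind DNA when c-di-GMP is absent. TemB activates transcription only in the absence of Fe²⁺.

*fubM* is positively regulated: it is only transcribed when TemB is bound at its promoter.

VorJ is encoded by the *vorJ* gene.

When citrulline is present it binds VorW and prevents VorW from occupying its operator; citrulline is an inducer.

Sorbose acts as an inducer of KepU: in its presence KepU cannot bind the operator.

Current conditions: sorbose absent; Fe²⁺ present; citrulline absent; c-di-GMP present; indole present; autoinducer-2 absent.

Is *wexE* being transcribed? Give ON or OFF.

ON

c-di-GMP is present, so FenK is inactive.
Citrulline is absent, so VorW is active.
Sorbose is absent, so KepU is active.
With repressor VorW bound, *vorJ* is not transcribed.
So VorJ is not produced.
No activator is available at the *haxC* promoter, so *haxC* is not transcribed.
So HaxC is not produced.
Autoinducer-2 is absent, so MibP is inactive.
Fe²⁺ is present, so TemB is inactive.
Required activator TemB is absent, so *fubM* is not transcribed.
So FubM is not produced.
With no repressor bound, *wexE* is transcribed.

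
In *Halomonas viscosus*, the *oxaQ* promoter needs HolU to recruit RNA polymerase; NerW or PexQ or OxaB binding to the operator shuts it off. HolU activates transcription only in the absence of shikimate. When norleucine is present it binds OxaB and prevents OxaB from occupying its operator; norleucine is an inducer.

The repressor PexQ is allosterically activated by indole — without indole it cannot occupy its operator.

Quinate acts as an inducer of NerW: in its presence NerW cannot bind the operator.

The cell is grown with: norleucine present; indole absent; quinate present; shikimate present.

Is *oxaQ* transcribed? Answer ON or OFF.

OFF

Quinate is present, so NerW is inactive.
Shikimate is present, so HolU is inactive.
Indole is absent, so PexQ is inactive.
Norleucine is present, so OxaB is inactive.
Required activator HolU is absent, so *oxaQ* is not transcribed.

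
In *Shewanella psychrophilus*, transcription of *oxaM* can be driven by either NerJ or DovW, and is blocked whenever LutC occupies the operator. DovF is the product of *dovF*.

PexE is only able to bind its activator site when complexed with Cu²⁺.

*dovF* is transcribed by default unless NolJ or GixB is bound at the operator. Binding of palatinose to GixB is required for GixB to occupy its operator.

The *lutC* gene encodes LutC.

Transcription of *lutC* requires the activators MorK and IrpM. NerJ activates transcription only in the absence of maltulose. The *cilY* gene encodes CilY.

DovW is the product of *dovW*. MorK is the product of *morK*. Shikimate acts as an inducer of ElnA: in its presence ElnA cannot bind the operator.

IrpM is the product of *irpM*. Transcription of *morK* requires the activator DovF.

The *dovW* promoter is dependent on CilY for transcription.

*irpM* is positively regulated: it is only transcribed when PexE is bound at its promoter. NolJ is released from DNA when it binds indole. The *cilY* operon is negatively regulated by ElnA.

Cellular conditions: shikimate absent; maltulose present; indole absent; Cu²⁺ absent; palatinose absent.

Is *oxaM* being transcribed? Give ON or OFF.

OFF

Maltulose is present, so NerJ is inactive.
Shikimate is absent, so ElnA is active.
With repressor ElnA bound, *cilY* is not transcribed.
So CilY is not produced.
Required activator CilY is absent, so *dovW* is not transcribed.
So DovW is not produced.
Indole is absent, so NolJ is active.
Palatinose is absent, so GixB is inactive.
With repressor NolJ bound, *dovF* is not transcribed.
So DovF is not produced.
Required activator DovF is absent, so *morK* is not transcribed.
So MorK is not produced.
Cu²⁺ is absent, so PexE is inactive.
Required activator PexE is absent, so *irpM* is not transcribed.
So IrpM is not produced.
Required activator MorK is absent, so *lutC* is not transcribed.
So LutC is not produced.
No activator is available at the *oxaM* promoter, so *oxaM* is not transcribed.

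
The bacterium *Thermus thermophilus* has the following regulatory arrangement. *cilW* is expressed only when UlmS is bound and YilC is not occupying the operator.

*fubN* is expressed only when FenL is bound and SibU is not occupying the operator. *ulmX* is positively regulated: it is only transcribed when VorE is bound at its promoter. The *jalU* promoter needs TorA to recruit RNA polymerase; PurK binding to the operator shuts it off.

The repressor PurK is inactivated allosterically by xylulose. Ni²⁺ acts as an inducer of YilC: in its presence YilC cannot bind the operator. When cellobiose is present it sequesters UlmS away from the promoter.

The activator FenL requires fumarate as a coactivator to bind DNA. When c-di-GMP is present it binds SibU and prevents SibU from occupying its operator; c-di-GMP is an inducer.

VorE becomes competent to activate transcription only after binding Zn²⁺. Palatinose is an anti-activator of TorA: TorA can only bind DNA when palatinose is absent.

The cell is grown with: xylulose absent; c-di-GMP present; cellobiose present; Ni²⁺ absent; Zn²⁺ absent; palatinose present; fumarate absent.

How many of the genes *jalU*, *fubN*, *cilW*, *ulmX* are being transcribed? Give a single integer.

0

Xylulose is absent, so PurK is active.
Palatinose is present, so TorA is inactive.
With repressor PurK bound, *jalU* is not transcribed.
→ *jalU* is OFF.
c-di-GMP is present, so SibU is inactive.
Fumarate is absent, so FenL is inactive.
Required activator FenL is absent, so *fubN* is not transcribed.
→ *fubN* is OFF.
Ni²⁺ is absent, so YilC is active.
Cellobiose is present, so UlmS is inactive.
With repressor YilC bound, *cilW* is not transcribed.
→ *cilW* is OFF.
Zn²⁺ is absent, so VorE is inactive.
Required activator VorE is absent, so *ulmX* is not transcribed.
→ *ulmX* is OFF.
0 of the 4 genes are transcribed.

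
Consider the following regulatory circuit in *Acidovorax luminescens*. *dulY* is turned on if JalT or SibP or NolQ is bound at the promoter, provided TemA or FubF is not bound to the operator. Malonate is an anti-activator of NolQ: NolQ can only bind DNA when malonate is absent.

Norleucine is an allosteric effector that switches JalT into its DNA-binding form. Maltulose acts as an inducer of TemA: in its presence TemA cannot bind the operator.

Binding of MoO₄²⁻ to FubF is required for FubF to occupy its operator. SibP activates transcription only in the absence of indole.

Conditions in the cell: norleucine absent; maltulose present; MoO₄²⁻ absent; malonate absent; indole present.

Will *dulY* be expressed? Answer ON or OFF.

ON

Maltulose is present, so TemA is inactive.
Norleucine is absent, so JalT is inactive.
Indole is present, so SibP is inactive.
Malonate is absent, so NolQ is active.
MoO₄²⁻ is absent, so FubF is inactive.
Activator NolQ is present, so *dulY* is transcribed.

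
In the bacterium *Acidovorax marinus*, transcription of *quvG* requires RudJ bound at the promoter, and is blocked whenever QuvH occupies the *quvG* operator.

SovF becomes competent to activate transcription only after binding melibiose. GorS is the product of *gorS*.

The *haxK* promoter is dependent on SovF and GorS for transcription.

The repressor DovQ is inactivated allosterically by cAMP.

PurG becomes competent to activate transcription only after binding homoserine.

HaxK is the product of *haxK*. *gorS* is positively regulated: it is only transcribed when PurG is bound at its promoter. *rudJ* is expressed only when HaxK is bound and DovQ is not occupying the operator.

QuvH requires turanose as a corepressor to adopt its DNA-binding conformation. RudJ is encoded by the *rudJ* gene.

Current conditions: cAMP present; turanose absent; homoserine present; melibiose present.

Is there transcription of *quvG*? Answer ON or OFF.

Melibiose is present, so SovF is active.
Homoserine is present, so PurG is active.
No repressor is bound and PurG is active, so *gorS* is transcribed.
So GorS is produced and active.
No repressor is bound and SovF and GorS are active, so *haxK* is transcribed.
So HaxK is produced and active.
cAMP is present, so DovQ is inactive.
No repressor is bound and HaxK is active, so *rudJ* is transcribed.
So RudJ is produced and active.
Turanose is absent, so QuvH is inactive.
No repressor is bound and RudJ is active, so *quvG* is transcribed.

ON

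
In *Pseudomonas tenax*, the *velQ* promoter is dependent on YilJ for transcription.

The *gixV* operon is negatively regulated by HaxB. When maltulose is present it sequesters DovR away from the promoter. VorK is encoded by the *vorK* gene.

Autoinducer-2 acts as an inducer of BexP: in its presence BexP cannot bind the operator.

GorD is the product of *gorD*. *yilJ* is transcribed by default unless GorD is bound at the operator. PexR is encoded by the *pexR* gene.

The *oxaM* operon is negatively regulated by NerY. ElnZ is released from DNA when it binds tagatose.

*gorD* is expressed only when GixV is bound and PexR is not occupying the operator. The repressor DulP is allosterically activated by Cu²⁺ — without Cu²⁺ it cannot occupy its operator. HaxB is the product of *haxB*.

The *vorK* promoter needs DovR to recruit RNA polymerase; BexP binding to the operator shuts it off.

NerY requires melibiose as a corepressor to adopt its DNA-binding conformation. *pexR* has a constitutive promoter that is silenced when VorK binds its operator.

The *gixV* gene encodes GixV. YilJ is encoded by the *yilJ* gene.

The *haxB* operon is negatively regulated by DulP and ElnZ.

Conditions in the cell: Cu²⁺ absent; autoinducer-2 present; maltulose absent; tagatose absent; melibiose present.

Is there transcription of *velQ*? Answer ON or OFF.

Maltulose is absent, so DovR is active.
Autoinducer-2 is present, so BexP is inactive.
No repressor is bound and DovR is active, so *vorK* is transcribed.
So VorK is produced and active.
With repressor VorK bound, *pexR* is not transcribed.
So PexR is not produced.
Cu²⁺ is absent, so DulP is inactive.
Tagatose is absent, so ElnZ is active.
With repressor ElnZ bound, *haxB* is not transcribed.
So HaxB is not produced.
With no repressor bound, *gixV* is transcribed.
So GixV is produced and active.
No repressor is bound and GixV is active, so *gorD* is transcribed.
So GorD is produced and active.
With repressor GorD bound, *yilJ* is not transcribed.
So YilJ is not produced.
Required activator YilJ is absent, so *velQ* is not transcribed.

OFF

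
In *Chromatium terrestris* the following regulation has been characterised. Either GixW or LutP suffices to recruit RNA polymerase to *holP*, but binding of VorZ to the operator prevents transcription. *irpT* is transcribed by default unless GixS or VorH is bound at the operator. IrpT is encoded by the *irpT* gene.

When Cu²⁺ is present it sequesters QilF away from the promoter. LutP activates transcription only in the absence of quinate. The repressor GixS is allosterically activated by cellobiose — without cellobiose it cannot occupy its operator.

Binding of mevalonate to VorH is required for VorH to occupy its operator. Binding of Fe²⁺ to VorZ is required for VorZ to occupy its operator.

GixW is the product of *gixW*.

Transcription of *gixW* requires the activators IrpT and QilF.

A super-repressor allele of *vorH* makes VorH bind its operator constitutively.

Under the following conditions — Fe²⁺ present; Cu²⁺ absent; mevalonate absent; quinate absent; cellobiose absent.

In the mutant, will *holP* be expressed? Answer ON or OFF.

OFF

Cellobiose is absent, so GixS is inactive.
VorH is constitutively active in this strain.
With repressor VorH bound, *irpT* is not transcribed.
So IrpT is not produced.
Cu²⁺ is absent, so QilF is active.
Required activator IrpT is absent, so *gixW* is not transcribed.
So GixW is not produced.
Fe²⁺ is present, so VorZ is active.
Quinate is absent, so LutP is active.
With repressor VorZ bound, *holP* is not transcribed.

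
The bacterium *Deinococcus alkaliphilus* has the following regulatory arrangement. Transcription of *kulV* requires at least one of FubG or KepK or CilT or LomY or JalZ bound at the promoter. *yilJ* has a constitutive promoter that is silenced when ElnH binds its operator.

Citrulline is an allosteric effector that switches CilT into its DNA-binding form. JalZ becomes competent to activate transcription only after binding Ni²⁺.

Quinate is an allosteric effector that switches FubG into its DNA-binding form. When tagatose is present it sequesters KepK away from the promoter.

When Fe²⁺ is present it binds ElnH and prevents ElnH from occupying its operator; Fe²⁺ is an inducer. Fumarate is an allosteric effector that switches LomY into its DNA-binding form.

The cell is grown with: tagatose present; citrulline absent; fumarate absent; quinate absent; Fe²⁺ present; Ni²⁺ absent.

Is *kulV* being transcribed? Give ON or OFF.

OFF

Quinate is absent, so FubG is inactive.
Tagatose is present, so KepK is inactive.
Citrulline is absent, so CilT is inactive.
Fumarate is absent, so LomY is inactive.
Ni²⁺ is absent, so JalZ is inactive.
No activator is available at the *kulV* promoter, so *kulV* is not transcribed.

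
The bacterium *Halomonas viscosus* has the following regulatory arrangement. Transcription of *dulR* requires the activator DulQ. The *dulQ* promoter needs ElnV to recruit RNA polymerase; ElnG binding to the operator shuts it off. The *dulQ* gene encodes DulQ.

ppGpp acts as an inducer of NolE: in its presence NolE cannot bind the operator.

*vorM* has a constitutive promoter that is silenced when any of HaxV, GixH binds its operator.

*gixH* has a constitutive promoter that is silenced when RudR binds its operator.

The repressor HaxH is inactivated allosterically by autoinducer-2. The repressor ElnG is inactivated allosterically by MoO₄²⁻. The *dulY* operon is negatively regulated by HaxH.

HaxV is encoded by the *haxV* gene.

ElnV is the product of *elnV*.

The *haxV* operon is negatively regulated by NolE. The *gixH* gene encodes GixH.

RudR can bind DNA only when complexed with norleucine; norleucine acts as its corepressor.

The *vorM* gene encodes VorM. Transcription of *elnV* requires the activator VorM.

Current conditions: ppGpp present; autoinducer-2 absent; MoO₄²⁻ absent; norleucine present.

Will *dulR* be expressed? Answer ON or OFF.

ppGpp is present, so NolE is inactive.
With no repressor bound, *haxV* is transcribed.
So HaxV is produced and active.
Norleucine is present, so RudR is active.
With repressor RudR bound, *gixH* is not transcribed.
So GixH is not produced.
With repressor HaxV bound, *vorM* is not transcribed.
So VorM is not produced.
Required activator VorM is absent, so *elnV* is not transcribed.
So ElnV is not produced.
MoO₄²⁻ is absent, so ElnG is active.
With repressor ElnG bound, *dulQ* is not transcribed.
So DulQ is not produced.
Required activator DulQ is absent, so *dulR* is not transcribed.

OFF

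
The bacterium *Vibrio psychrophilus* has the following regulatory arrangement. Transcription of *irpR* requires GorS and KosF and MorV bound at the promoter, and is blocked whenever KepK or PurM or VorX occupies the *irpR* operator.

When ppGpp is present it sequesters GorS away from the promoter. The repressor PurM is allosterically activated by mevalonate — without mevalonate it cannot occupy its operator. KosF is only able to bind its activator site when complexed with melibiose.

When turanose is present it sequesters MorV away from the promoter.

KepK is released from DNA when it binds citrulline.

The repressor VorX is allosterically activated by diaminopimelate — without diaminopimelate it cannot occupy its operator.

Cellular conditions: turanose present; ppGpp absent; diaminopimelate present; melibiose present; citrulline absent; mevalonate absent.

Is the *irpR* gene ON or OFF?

Citrulline is absent, so KepK is active.
ppGpp is absent, so GorS is active.
Mevalonate is absent, so PurM is inactive.
Melibiose is present, so KosF is active.
Diaminopimelate is present, so VorX is active.
Turanose is present, so MorV is inactive.
With repressor KepK bound, *irpR* is not transcribed.

OFF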